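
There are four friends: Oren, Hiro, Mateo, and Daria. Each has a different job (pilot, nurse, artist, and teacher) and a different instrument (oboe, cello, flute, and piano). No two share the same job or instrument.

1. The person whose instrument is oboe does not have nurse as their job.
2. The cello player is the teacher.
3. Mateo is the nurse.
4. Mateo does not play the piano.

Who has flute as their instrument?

Mateo

With clues 1–4, Daria, Hiro, and Oren are impossible for the one with instrument flute.
That leaves Mateo.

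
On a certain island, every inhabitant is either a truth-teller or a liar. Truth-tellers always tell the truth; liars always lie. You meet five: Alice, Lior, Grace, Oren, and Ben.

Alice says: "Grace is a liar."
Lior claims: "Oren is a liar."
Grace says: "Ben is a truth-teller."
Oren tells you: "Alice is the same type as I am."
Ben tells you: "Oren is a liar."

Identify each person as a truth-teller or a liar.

Consider Alice. Suppose Alice is a liar.
Then whichever role Oren has, Oren's statement has the wrong truth value — contradiction.
So Alice is a truth-teller.
Consider Lior. Suppose Lior is a truth-teller.
Then no assignment of the remaining roles makes every statement match its speaker's type — contradiction.
So Lior is a liar.
Consider Grace. Suppose Grace is a truth-teller.
Then Alice's statement comes out false, contradicting Alice being a truth-teller.
So Grace is a liar.
Consider Oren. Suppose Oren is a liar.
Then Lior's statement comes out true, contradicting Lior being a liar.
So Oren is a truth-teller.
With that fixed, Ben's statement is false, so Ben is a liar.

Alice: truth-teller, Lior: liar, Grace: liar, Oren: truth-teller, Ben: liar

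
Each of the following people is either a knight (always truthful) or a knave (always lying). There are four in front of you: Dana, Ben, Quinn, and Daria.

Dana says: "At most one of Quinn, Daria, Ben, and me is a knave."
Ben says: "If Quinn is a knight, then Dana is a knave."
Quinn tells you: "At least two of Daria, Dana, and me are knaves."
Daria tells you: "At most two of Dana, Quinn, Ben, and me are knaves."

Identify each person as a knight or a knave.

Dana: knight, Ben: knight, Quinn: knave, Daria: knight

Consider Dana. Suppose Dana is a knave.
Then no assignment of the remaining roles makes every statement match its speaker's type — contradiction.
So Dana is a knight.
Consider Ben. Suppose Ben is a knave.
Then no assignment of the remaining roles makes every statement match its speaker's type — contradiction.
So Ben is a knight.
With that fixed, Daria's statement is true, so Daria is a knight.
With that fixed, Quinn's statement is false, so Quinn is a knave.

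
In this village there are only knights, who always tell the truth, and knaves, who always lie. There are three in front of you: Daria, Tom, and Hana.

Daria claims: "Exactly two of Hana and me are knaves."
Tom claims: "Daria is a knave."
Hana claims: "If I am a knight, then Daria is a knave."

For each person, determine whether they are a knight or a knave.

Consider Daria. Suppose Daria is a knight.
Then Daria's own statement would have to be true, but it can't be — contradiction.
So Daria is a knave.
With that fixed, Tom's statement is true, so Tom is a knight.
With that fixed, Hana's statement is true, so Hana is a knight.

Daria: knave, Tom: knight, Hana: knight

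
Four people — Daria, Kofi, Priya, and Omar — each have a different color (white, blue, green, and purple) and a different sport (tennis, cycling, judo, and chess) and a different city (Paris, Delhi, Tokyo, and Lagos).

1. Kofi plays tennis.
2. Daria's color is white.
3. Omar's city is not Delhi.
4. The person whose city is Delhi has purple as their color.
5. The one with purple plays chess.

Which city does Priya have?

Delhi

With clues 1–5, Lagos, Paris, and Tokyo are impossible for Priya's city.
That leaves Delhi.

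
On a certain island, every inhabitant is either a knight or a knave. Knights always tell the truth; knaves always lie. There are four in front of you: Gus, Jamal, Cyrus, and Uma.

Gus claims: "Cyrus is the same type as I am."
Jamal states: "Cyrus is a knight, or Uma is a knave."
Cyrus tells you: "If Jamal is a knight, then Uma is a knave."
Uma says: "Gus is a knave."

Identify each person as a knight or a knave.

Gus: knight, Jamal: knight, Cyrus: knight, Uma: knave

Consider Gus. Suppose Gus is a knave.
Then no assignment of the remaining roles makes every statement match its speaker's type — contradiction.
So Gus is a knight.
With that fixed, Uma's statement is false, so Uma is a knave.
With that fixed, Jamal's statement is true, so Jamal is a knight.
With that fixed, Cyrus's statement is true, so Cyrus is a knight.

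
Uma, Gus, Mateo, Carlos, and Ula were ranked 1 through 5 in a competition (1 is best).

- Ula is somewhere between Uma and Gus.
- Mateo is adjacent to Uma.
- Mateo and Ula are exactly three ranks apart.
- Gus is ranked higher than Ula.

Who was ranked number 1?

With clue 1, Ula is ruled out for rank 1.
With clues 1–3, Carlos and Uma are ruled out for rank 1.
With clues 1–4, Mateo is ruled out for rank 1.
So rank 1 is Gus.

Gus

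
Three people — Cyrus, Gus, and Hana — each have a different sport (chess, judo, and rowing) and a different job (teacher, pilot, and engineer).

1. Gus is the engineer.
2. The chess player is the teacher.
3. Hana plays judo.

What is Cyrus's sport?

chess

With clues 1–3, judo and rowing are impossible for Cyrus's sport.
That leaves chess.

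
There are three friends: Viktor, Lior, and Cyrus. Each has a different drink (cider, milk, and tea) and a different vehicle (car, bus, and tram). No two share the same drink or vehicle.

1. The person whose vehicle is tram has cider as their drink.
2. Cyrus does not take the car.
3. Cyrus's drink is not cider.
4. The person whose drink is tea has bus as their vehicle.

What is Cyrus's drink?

tea

With clues 1–3, cider is impossible for Cyrus's drink.
With clues 1–4, milk is impossible for Cyrus's drink.
That leaves tea.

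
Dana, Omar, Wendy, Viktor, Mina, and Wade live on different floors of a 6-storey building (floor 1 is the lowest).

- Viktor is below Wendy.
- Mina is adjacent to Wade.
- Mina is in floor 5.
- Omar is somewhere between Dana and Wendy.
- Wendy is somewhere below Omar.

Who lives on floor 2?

With clues 1–3, Mina and Wade are ruled out for floor 2.
With clues 1–5, Dana, Omar, and Viktor are ruled out for floor 2.
So floor 2 is Wendy.

Wendy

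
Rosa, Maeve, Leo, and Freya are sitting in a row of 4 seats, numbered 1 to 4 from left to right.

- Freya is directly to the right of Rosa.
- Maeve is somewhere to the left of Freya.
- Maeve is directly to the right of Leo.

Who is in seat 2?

With clues 1–2, Freya is ruled out for seat 2.
With clues 1–3, Leo and Rosa are ruled out for seat 2.
So seat 2 is Maeve.

Maeve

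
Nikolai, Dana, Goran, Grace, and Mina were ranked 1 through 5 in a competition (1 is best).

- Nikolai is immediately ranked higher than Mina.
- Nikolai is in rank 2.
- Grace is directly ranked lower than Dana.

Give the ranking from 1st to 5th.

From clue 1: Nikolai is in {1,2,3,4}.
From clues 1–2: Nikolai → rank 2, Mina → rank 3.
From clues 1–3: Goran → rank 1, Dana → rank 4, Grace → rank 5.

Goran, Nikolai, Mina, Dana, Grace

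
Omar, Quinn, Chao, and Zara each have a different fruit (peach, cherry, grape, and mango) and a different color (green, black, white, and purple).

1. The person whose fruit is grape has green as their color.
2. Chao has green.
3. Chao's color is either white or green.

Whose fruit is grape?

With clues 1–2, Omar, Quinn, and Zara are impossible for the one with fruit grape.
That leaves Chao.

Chao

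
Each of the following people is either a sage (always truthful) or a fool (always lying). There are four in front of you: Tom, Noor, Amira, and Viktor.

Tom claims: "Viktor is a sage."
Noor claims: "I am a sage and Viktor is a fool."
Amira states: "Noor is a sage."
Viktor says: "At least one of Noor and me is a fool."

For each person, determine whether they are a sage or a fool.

Tom: sage, Noor: fool, Amira: fool, Viktor: sage

Consider Tom. Suppose Tom is a fool.
Then no assignment of the remaining roles makes every statement match its speaker's type — contradiction.
So Tom is a sage.
Consider Noor. Suppose Noor is a sage.
Then whichever role Viktor has, Viktor's statement has the wrong truth value — contradiction.
So Noor is a fool.
With that fixed, Amira's statement is false, so Amira is a fool.
With that fixed, Viktor's statement is true, so Viktor is a sage.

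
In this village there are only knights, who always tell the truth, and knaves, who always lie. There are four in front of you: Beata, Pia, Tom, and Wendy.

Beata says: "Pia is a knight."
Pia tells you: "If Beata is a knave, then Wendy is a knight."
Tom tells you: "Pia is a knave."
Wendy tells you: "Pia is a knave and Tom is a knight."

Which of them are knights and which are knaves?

Beata: knight, Pia: knight, Tom: knave, Wendy: knave

Consider Beata. Suppose Beata is a knave.
Then no assignment of the remaining roles makes every statement match its speaker's type — contradiction.
So Beata is a knight.
With that fixed, Pia's statement is true, so Pia is a knight.
With that fixed, Tom's statement is false, so Tom is a knave.
With that fixed, Wendy's statement is false, so Wendy is a knave.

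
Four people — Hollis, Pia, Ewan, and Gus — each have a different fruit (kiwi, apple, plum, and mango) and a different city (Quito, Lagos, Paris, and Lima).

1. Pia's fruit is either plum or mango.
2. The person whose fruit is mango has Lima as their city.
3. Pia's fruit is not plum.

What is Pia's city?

With clues 1–3, Lagos, Paris, and Quito are impossible for Pia's city.
That leaves Lima.

Lima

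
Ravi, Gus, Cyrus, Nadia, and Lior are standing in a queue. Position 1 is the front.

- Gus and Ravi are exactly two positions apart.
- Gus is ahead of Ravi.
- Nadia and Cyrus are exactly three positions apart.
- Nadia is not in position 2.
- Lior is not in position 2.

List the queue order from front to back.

From clues 1–2: Ravi is in {3,4,5}.
From clues 1–3: Ravi is in {3,5}.
From clues 1–5: Gus → position 1, Cyrus → position 2, Ravi → position 3, Lior → position 4, Nadia → position 5.

Gus, Cyrus, Ravi, Lior, Nadia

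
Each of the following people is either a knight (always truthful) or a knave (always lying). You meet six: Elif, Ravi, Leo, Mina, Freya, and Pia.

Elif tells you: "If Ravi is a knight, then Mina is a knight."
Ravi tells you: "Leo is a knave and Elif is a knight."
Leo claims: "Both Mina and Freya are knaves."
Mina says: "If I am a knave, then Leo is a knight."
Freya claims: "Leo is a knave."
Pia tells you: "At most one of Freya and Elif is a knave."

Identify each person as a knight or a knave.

Elif: knight, Ravi: knight, Leo: knave, Mina: knight, Freya: knight, Pia: knight

Consider Elif. Suppose Elif is a knave.
Then no assignment of the remaining roles makes every statement match its speaker's type — contradiction.
So Elif is a knight.
With that fixed, Pia's statement is true, so Pia is a knight.
Consider Ravi. Suppose Ravi is a knave.
Then no assignment of the remaining roles makes every statement match its speaker's type — contradiction.
So Ravi is a knight.
Consider Leo. Suppose Leo is a knight.
Then Ravi's statement comes out false, contradicting Ravi being a knight.
So Leo is a knave.
With that fixed, Freya's statement is true, so Freya is a knight.
Consider Mina. Suppose Mina is a knave.
Then Elif's statement comes out false, contradicting Elif being a knight.
So Mina is a knight.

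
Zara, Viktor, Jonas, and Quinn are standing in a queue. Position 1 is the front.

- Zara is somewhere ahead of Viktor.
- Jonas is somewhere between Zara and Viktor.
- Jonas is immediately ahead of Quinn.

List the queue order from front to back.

From clue 1: Zara is in {1,2,3}.
From clues 1–2: Zara is in {1,2}.
From clues 1–3: Zara → position 1, Jonas → position 2, Quinn → position 3, Viktor → position 4.

Zara, Jonas, Quinn, Viktor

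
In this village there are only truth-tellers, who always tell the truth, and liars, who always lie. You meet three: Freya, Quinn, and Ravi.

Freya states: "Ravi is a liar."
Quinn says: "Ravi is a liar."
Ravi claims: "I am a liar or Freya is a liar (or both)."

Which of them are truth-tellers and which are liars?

Consider Freya. Suppose Freya is a truth-teller.
Then whichever role Ravi has, Ravi's statement has the wrong truth value — contradiction.
So Freya is a liar.
With that fixed, Ravi's statement is true, so Ravi is a truth-teller.
With that fixed, Quinn's statement is false, so Quinn is a liar.

Freya: liar, Quinn: liar, Ravi: truth-teller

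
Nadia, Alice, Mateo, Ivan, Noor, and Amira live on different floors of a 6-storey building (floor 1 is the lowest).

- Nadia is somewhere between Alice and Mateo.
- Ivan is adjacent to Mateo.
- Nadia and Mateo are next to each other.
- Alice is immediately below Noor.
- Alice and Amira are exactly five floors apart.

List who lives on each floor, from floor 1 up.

From clue 1: Nadia is in {2,3,4,5}.
From clues 1–4: Nadia is in {3,4}.
From clues 1–5: Alice → floor 1, Noor → floor 2, Nadia → floor 3, Mateo → floor 4, Ivan → floor 5, Amira → floor 6.

Alice, Noor, Nadia, Mateo, Ivan, Amira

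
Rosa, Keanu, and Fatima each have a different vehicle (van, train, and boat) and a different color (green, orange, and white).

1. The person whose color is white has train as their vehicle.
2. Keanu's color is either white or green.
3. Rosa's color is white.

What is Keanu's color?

green

With clues 1–2, orange is impossible for Keanu's color.
With clues 1–3, white is impossible for Keanu's color.
That leaves green.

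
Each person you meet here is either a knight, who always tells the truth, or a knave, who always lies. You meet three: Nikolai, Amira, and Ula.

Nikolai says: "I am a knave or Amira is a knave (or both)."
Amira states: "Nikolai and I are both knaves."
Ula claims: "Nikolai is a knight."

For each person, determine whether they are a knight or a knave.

Nikolai: knight, Amira: knave, Ula: knight

Consider Nikolai. Suppose Nikolai is a knave.
Then Nikolai's own statement would have to be false, but it can't be — contradiction.
So Nikolai is a knight.
With that fixed, Amira's statement is false, so Amira is a knave.
With that fixed, Ula's statement is true, so Ula is a knight.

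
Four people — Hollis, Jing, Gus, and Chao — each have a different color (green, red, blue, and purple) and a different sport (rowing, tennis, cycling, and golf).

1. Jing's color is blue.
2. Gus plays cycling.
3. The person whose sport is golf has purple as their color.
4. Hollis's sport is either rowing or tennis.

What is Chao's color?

Clue 1 rules out blue for Chao's color.
With clues 1–4, green and red are impossible for Chao's color.
That leaves purple.

purple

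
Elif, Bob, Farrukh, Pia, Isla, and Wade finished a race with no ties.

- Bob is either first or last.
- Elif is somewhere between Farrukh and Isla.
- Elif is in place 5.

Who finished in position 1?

Bob

With clues 1–2, Elif is ruled out for place 1.
With clues 1–3, Farrukh, Isla, Pia, and Wade are ruled out for place 1.
So place 1 is Bob.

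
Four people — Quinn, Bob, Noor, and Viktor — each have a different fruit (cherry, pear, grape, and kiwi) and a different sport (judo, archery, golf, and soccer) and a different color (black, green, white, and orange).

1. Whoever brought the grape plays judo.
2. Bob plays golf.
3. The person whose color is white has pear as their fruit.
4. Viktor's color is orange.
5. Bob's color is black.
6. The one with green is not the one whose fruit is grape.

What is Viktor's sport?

judo

With clues 1–2, golf is impossible for Viktor's sport.
With clues 1–6, archery and soccer are impossible for Viktor's sport.
That leaves judo.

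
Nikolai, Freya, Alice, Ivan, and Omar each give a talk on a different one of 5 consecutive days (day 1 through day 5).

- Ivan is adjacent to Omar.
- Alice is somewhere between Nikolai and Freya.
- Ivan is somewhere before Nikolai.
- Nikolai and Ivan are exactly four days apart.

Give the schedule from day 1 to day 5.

Ivan, Omar, Freya, Alice, Nikolai

From clues 1–2: Alice is in {2,4}.
From clues 1–3: Nikolai is in {3,5}.
From clues 1–4: Ivan → day 1, Omar → day 2, Freya → day 3, Alice → day 4, Nikolai → day 5.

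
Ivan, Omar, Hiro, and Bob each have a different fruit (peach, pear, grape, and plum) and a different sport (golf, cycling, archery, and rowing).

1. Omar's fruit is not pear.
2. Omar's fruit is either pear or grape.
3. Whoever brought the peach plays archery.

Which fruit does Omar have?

grape

Clue 1 rules out pear for Omar's fruit.
With clues 1–2, peach and plum are impossible for Omar's fruit.
That leaves grape.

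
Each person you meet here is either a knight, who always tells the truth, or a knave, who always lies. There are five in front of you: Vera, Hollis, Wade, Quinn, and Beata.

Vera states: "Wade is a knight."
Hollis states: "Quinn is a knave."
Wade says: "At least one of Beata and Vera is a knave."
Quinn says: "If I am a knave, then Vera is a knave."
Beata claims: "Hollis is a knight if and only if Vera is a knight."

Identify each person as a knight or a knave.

Consider Vera. Suppose Vera is a knave.
Then no assignment of the remaining roles makes every statement match its speaker's type — contradiction.
So Vera is a knight.
Consider Hollis. Suppose Hollis is a knight.
Then no assignment of the remaining roles makes every statement match its speaker's type — contradiction.
So Hollis is a knave.
With that fixed, Beata's statement is false, so Beata is a knave.
With that fixed, Wade's statement is true, so Wade is a knight.
Consider Quinn. Suppose Quinn is a knave.
Then Hollis's statement comes out true, contradicting Hollis being a knave.
So Quinn is a knight.

Vera: knight, Hollis: knave, Wade: knight, Quinn: knight, Beata: knave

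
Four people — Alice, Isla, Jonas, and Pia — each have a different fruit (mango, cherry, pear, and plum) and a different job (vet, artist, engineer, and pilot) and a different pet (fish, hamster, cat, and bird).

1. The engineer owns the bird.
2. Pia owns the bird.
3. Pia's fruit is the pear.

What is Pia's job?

With clues 1–2, artist, pilot, and vet are impossible for Pia's job.
That leaves engineer.

engineer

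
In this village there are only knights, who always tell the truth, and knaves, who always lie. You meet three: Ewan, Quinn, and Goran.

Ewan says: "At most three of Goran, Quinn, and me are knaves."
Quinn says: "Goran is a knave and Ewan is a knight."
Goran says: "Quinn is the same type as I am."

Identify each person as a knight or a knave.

Regardless of anyone's role, Ewan's statement is true, so Ewan is a knight.
Consider Quinn. Suppose Quinn is a knave.
Then whichever role Goran has, Goran's statement has the wrong truth value — contradiction.
So Quinn is a knight.
Consider Goran. Suppose Goran is a knight.
Then Quinn's statement comes out false, contradicting Quinn being a knight.
So Goran is a knave.

Ewan: knight, Quinn: knight, Goran: knave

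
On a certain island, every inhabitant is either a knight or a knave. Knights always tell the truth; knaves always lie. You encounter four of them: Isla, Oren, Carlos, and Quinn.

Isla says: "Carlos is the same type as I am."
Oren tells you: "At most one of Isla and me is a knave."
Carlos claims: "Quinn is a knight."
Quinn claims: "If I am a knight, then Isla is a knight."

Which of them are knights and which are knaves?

Consider Isla. Suppose Isla is a knave.
Then whichever role Quinn has, Quinn's statement has the wrong truth value — contradiction.
So Isla is a knight.
With that fixed, Oren's statement is true, so Oren is a knight.
With that fixed, Quinn's statement is true, so Quinn is a knight.
With that fixed, Carlos's statement is true, so Carlos is a knight.

Isla: knight, Oren: knight, Carlos: knight, Quinn: knight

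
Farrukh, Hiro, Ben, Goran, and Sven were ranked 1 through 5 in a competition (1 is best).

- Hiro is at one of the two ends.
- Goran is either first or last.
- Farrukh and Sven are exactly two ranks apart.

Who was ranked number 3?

With clue 1, Hiro is ruled out for rank 3.
With clues 1–2, Goran is ruled out for rank 3.
With clues 1–3, Farrukh and Sven are ruled out for rank 3.
So rank 3 is Ben.

Ben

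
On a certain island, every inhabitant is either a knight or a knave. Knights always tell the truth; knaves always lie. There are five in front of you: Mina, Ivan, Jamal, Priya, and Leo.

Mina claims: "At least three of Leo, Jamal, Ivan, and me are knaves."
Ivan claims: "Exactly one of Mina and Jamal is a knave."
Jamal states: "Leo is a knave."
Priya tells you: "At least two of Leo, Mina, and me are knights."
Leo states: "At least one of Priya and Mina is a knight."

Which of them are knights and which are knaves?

Consider Mina. Suppose Mina is a knight.
Then no assignment of the remaining roles makes every statement match its speaker's type — contradiction.
So Mina is a knave.
Consider Ivan. Suppose Ivan is a knave.
Then no assignment of the remaining roles makes every statement match its speaker's type — contradiction.
So Ivan is a knight.
Consider Jamal. Suppose Jamal is a knave.
Then Ivan's statement comes out false, contradicting Ivan being a knight.
So Jamal is a knight.
Consider Priya. Suppose Priya is a knight.
Then no assignment of the remaining roles makes every statement match its speaker's type — contradiction.
So Priya is a knave.
With that fixed, Leo's statement is false, so Leo is a knave.

Mina: knave, Ivan: knight, Jamal: knight, Priya: knave, Leo: knave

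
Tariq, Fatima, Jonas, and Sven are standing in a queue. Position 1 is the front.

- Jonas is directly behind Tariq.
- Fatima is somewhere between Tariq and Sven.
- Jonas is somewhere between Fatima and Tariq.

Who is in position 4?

With clue 1, Tariq is ruled out for position 4.
With clues 1–2, Fatima is ruled out for position 4.
With clues 1–3, Jonas is ruled out for position 4.
So position 4 is Sven.

Sven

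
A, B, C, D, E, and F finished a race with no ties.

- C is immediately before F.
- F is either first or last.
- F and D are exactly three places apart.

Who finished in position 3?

D

With clues 1–2, C and F are ruled out for place 3.
With clues 1–3, A, B, and E are ruled out for place 3.
So place 3 is D.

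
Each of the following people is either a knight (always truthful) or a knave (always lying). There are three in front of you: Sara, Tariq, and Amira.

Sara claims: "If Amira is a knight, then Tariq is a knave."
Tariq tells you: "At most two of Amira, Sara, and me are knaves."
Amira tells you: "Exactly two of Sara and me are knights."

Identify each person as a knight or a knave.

Sara: knight, Tariq: knight, Amira: knave

Consider Sara. Suppose Sara is a knave.
Then no assignment of the remaining roles makes every statement match its speaker's type — contradiction.
So Sara is a knight.
With that fixed, Tariq's statement is true, so Tariq is a knight.
Consider Amira. Suppose Amira is a knight.
Then Sara's statement comes out false, contradicting Sara being a knight.
So Amira is a knave.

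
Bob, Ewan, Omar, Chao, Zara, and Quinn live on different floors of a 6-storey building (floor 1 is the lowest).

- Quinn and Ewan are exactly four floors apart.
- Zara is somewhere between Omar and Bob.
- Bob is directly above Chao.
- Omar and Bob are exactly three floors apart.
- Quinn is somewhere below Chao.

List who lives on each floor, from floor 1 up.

Quinn, Chao, Bob, Zara, Ewan, Omar

From clue 1: Ewan is in {1,2,5,6}.
From clues 1–2: Zara is in {3,4}.
From clues 1–3: Bob is in {3,5}.
From clues 1–4: Chao → floor 2, Bob → floor 3, Zara → floor 4, Omar → floor 6.
From clues 1–5: Quinn → floor 1, Ewan → floor 5.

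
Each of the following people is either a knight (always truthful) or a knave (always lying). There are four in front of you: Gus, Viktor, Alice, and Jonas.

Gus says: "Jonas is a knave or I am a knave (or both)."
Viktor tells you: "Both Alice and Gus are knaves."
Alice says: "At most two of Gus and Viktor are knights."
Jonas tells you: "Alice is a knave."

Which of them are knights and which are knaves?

Regardless of anyone's role, Alice's statement is true, so Alice is a knight.
With that fixed, Jonas's statement is false, so Jonas is a knave.
With that fixed, Gus's statement is true, so Gus is a knight.
With that fixed, Viktor's statement is false, so Viktor is a knave.

Gus: knight, Viktor: knave, Alice: knight, Jonas: knave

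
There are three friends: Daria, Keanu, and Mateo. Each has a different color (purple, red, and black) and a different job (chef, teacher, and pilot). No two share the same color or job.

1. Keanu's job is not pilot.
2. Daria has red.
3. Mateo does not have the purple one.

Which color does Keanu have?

purple

With clues 1–2, red is impossible for Keanu's color.
With clues 1–3, black is impossible for Keanu's color.
That leaves purple.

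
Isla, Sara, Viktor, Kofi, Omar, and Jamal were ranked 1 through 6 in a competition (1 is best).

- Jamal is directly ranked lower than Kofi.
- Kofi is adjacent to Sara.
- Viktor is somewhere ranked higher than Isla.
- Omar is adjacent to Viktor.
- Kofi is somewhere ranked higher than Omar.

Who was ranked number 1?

With clue 1, Jamal is ruled out for rank 1.
With clues 1–2, Kofi is ruled out for rank 1.
With clues 1–3, Isla is ruled out for rank 1.
With clues 1–5, Omar and Viktor are ruled out for rank 1.
So rank 1 is Sara.

Sara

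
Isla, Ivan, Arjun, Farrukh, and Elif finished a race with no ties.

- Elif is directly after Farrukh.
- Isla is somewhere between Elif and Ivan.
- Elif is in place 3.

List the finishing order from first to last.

From clue 1: Farrukh is in {1,2,3,4}.
From clues 1–2: Isla is in {2,3,4}.
From clues 1–3: Arjun → place 1, Farrukh → place 2, Elif → place 3, Isla → place 4, Ivan → place 5.

Arjun, Farrukh, Elif, Isla, Ivan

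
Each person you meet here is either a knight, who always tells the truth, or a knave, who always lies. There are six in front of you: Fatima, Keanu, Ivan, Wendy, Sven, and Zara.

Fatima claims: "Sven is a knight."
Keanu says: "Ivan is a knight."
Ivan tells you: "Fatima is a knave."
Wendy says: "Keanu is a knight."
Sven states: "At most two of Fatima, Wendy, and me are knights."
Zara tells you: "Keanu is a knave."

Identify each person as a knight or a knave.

Fatima: knight, Keanu: knave, Ivan: knave, Wendy: knave, Sven: knight, Zara: knight

Consider Fatima. Suppose Fatima is a knave.
Then no assignment of the remaining roles makes every statement match its speaker's type — contradiction.
So Fatima is a knight.
With that fixed, Ivan's statement is false, so Ivan is a knave.
With that fixed, Keanu's statement is false, so Keanu is a knave.
With that fixed, Wendy's statement is false, so Wendy is a knave.
With that fixed, Sven's statement is true, so Sven is a knight.
With that fixed, Zara's statement is true, so Zara is a knight.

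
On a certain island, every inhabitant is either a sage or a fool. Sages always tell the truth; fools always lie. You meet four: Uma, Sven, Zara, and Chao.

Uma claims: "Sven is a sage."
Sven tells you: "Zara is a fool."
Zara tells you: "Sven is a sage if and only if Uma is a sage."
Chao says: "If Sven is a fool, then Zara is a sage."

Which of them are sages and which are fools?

Consider Uma. Suppose Uma is a sage.
Then no assignment of the remaining roles makes every statement match its speaker's type — contradiction.
So Uma is a fool.
Consider Sven. Suppose Sven is a sage.
Then Uma's statement comes out true, contradicting Uma being a fool.
So Sven is a fool.
With that fixed, Zara's statement is true, so Zara is a sage.
With that fixed, Chao's statement is true, so Chao is a sage.

Uma: fool, Sven: fool, Zara: sage, Chao: sage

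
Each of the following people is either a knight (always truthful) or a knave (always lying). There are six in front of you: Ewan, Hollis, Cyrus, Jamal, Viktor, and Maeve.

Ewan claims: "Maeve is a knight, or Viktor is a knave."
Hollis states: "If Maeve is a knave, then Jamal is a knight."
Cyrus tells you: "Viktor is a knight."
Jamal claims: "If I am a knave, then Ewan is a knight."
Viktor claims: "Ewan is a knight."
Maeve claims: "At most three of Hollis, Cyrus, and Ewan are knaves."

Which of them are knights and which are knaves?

Ewan: knight, Hollis: knight, Cyrus: knight, Jamal: knight, Viktor: knight, Maeve: knight

Regardless of anyone's role, Maeve's statement is true, so Maeve is a knight.
With that fixed, Ewan's statement is true, so Ewan is a knight.
With that fixed, Hollis's statement is true, so Hollis is a knight.
With that fixed, Jamal's statement is true, so Jamal is a knight.
With that fixed, Viktor's statement is true, so Viktor is a knight.
With that fixed, Cyrus's statement is true, so Cyrus is a knight.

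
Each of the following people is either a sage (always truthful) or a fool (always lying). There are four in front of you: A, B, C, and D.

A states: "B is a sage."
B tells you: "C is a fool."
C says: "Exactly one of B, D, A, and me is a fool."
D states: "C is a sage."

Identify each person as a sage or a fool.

Consider A. Suppose A is a fool.
Then no assignment of the remaining roles makes every statement match its speaker's type — contradiction.
So A is a sage.
Consider B. Suppose B is a fool.
Then A's statement comes out false, contradicting A being a sage.
So B is a sage.
Consider C. Suppose C is a sage.
Then B's statement comes out false, contradicting B being a sage.
So C is a fool.
With that fixed, D's statement is false, so D is a fool.

A: sage, B: sage, C: fool, D: fool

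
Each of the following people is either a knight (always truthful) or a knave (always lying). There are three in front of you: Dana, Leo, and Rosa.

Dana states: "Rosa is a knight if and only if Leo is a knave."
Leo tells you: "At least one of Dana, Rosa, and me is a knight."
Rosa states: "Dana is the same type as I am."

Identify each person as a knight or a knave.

Consider Dana. Suppose Dana is a knave.
Then whichever role Rosa has, Rosa's statement has the wrong truth value — contradiction.
So Dana is a knight.
With that fixed, Leo's statement is true, so Leo is a knight.
Consider Rosa. Suppose Rosa is a knight.
Then Dana's statement comes out false, contradicting Dana being a knight.
So Rosa is a knave.

Dana: knight, Leo: knight, Rosa: knave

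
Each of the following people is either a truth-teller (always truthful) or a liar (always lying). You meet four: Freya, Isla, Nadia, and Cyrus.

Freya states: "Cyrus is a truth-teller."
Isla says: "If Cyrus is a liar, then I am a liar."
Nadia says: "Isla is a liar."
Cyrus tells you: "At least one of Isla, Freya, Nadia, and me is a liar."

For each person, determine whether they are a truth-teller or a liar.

Consider Freya. Suppose Freya is a liar.
Then no assignment of the remaining roles makes every statement match its speaker's type — contradiction.
So Freya is a truth-teller.
Consider Isla. Suppose Isla is a liar.
Then Isla's own statement would have to be false, but it can't be — contradiction.
So Isla is a truth-teller.
With that fixed, Nadia's statement is false, so Nadia is a liar.
With that fixed, Cyrus's statement is true, so Cyrus is a truth-teller.

Freya: truth-teller, Isla: truth-teller, Nadia: liar, Cyrus: truth-teller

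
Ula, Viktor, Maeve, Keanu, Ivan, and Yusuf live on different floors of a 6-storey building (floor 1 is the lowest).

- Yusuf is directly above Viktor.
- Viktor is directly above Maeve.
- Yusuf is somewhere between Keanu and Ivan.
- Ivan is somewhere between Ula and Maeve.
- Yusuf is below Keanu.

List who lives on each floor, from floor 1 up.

From clue 1: Viktor is in {1,2,3,4,5}.
From clues 1–2: Viktor is in {2,3,4,5}.
From clues 1–3: Viktor is in {3,4}.
From clues 1–4: Ula is in {1,6}.
From clues 1–5: Ula → floor 1, Ivan → floor 2, Maeve → floor 3, Viktor → floor 4, Yusuf → floor 5, Keanu → floor 6.

Ula, Ivan, Maeve, Viktor, Yusuf, Keanu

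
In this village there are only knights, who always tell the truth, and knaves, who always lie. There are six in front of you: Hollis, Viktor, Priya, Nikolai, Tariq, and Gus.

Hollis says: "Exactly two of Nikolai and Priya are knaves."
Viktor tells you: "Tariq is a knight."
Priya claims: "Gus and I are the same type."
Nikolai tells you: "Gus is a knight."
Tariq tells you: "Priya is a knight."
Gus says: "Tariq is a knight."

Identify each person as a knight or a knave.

Hollis: knave, Viktor: knight, Priya: knight, Nikolai: knight, Tariq: knight, Gus: knight

Consider Hollis. Suppose Hollis is a knight.
Then no assignment of the remaining roles makes every statement match its speaker's type — contradiction.
So Hollis is a knave.
Consider Viktor. Suppose Viktor is a knave.
Then no assignment of the remaining roles makes every statement match its speaker's type — contradiction.
So Viktor is a knight.
Consider Priya. Suppose Priya is a knave.
Then no assignment of the remaining roles makes every statement match its speaker's type — contradiction.
So Priya is a knight.
With that fixed, Tariq's statement is true, so Tariq is a knight.
With that fixed, Gus's statement is true, so Gus is a knight.
With that fixed, Nikolai's statement is true, so Nikolai is a knight.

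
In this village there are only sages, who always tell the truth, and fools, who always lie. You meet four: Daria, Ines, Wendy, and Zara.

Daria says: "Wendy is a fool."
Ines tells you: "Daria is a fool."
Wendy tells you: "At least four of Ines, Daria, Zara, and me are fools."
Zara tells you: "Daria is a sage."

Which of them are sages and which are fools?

Consider Daria. Suppose Daria is a fool.
Then no assignment of the remaining roles makes every statement match its speaker's type — contradiction.
So Daria is a sage.
With that fixed, Ines's statement is false, so Ines is a fool.
With that fixed, Wendy's statement is false, so Wendy is a fool.
With that fixed, Zara's statement is true, so Zara is a sage.

Daria: sage, Ines: fool, Wendy: fool, Zara: sage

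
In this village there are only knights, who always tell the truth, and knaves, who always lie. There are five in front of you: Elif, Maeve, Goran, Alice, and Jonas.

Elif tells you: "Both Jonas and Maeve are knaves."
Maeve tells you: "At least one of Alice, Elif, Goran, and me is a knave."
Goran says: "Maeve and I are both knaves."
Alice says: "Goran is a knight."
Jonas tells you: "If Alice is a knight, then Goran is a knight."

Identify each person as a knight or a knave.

Consider Elif. Suppose Elif is a knight.
Then no assignment of the remaining roles makes every statement match its speaker's type — contradiction.
So Elif is a knave.
With that fixed, Maeve's statement is true, so Maeve is a knight.
With that fixed, Goran's statement is false, so Goran is a knave.
With that fixed, Alice's statement is false, so Alice is a knave.
With that fixed, Jonas's statement is true, so Jonas is a knight.

Elif: knave, Maeve: knight, Goran: knave, Alice: knave, Jonas: knight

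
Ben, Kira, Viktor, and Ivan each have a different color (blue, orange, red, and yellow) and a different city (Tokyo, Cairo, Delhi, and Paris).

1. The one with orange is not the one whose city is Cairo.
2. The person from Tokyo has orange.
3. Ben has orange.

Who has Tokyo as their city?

Ben

With clues 1–3, Ivan, Kira, and Viktor are impossible for the one with city Tokyo.
That leaves Ben.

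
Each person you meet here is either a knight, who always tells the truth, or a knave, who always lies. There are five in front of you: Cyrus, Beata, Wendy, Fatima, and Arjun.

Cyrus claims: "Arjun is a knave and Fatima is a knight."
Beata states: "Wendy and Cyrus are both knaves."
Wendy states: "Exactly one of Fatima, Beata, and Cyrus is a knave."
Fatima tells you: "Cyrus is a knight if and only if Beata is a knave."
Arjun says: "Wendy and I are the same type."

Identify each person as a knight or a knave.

Cyrus: knight, Beata: knave, Wendy: knight, Fatima: knight, Arjun: knave

Consider Cyrus. Suppose Cyrus is a knave.
Then no assignment of the remaining roles makes every statement match its speaker's type — contradiction.
So Cyrus is a knight.
With that fixed, Beata's statement is false, so Beata is a knave.
With that fixed, Fatima's statement is true, so Fatima is a knight.
With that fixed, Wendy's statement is true, so Wendy is a knight.
Consider Arjun. Suppose Arjun is a knight.
Then Cyrus's statement comes out false, contradicting Cyrus being a knight.
So Arjun is a knave.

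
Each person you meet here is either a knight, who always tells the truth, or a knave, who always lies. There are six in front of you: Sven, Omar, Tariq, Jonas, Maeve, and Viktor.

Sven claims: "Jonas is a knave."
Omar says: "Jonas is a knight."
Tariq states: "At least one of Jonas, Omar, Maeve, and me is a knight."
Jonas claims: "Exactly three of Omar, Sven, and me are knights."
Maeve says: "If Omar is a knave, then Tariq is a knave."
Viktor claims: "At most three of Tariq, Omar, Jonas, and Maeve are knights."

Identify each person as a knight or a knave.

Consider Sven. Suppose Sven is a knave.
Then no assignment of the remaining roles makes every statement match its speaker's type — contradiction.
So Sven is a knight.
Consider Omar. Suppose Omar is a knight.
Then no assignment of the remaining roles makes every statement match its speaker's type — contradiction.
So Omar is a knave.
With that fixed, Jonas's statement is false, so Jonas is a knave.
With that fixed, Viktor's statement is true, so Viktor is a knight.
Consider Tariq. Suppose Tariq is a knave.
Then no assignment of the remaining roles makes every statement match its speaker's type — contradiction.
So Tariq is a knight.
With that fixed, Maeve's statement is false, so Maeve is a knave.

Sven: knight, Omar: knave, Tariq: knight, Jonas: knave, Maeve: knave, Viktor: knight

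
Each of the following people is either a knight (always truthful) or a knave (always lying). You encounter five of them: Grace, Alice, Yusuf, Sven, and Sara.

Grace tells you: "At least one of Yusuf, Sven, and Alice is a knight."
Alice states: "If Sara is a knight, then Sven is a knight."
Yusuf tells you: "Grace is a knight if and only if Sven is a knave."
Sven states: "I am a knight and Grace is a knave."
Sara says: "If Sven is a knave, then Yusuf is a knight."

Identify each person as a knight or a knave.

Grace: knight, Alice: knave, Yusuf: knight, Sven: knave, Sara: knight

Consider Grace. Suppose Grace is a knave.
Then no assignment of the remaining roles makes every statement match its speaker's type — contradiction.
So Grace is a knight.
With that fixed, Sven's statement is false, so Sven is a knave.
With that fixed, Yusuf's statement is true, so Yusuf is a knight.
With that fixed, Sara's statement is true, so Sara is a knight.
With that fixed, Alice's statement is false, so Alice is a knave.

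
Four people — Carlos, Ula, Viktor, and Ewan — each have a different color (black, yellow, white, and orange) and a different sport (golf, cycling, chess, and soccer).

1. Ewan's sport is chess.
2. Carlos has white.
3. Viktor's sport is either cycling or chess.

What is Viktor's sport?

Clue 1 rules out chess for Viktor's sport.
With clues 1–3, golf and soccer are impossible for Viktor's sport.
That leaves cycling.

cycling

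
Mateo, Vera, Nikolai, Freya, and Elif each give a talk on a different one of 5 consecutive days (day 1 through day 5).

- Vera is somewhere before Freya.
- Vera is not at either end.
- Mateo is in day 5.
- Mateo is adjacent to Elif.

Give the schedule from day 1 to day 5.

From clue 1: Vera is in {1,2,3,4}.
From clues 1–2: Vera is in {2,3,4}.
From clues 1–3: Mateo → day 5.
From clues 1–4: Nikolai → day 1, Vera → day 2, Freya → day 3, Elif → day 4.

Nikolai, Vera, Freya, Elif, Mateo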